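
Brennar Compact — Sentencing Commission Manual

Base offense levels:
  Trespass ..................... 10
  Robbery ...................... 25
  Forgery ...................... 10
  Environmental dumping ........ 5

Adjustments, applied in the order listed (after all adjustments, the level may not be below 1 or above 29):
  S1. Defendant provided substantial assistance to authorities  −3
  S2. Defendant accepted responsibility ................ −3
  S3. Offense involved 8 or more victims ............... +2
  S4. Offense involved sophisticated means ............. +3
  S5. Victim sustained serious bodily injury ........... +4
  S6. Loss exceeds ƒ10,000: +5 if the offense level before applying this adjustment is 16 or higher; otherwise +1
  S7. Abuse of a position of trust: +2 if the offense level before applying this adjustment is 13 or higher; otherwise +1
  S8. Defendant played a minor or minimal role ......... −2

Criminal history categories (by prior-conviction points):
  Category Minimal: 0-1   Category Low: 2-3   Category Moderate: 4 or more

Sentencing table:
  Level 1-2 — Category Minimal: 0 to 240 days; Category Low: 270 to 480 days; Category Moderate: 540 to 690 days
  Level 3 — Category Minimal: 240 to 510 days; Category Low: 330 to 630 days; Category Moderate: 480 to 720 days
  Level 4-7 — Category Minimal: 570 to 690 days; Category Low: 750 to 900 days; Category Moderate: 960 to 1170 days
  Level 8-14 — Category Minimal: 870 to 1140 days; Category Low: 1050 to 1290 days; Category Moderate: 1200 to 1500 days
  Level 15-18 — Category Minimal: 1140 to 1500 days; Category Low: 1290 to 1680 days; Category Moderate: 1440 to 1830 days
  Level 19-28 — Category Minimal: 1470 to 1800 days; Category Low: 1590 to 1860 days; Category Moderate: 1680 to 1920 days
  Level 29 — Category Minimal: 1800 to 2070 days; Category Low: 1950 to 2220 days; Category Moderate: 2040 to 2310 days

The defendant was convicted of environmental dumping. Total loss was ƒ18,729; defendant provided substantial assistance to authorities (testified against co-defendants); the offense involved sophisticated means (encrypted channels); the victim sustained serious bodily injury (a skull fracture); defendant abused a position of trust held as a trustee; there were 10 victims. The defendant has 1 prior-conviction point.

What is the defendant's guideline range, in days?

870-1140 days

Base offense level for environmental dumping: 5.
S1 applies: 5 − 3 = 2.
S2 does not apply.
S3 applies: 2 + 2 = 4.
S4 applies: 4 + 3 = 7.
S5 applies: 7 + 4 = 11.
S6 applies (level before this adjustment is 11 < 16, so +1): 11 + 1 = 12.
S7 applies (level before this adjustment is 12 < 13, so +1): 12 + 1 = 13.
Final offense level: 13.
Criminal history: 1 prior point → Category Minimal (0-1).
Level 13 falls in the 8-14 band.
Grid: Level 8-14 × Category Minimal = 870-1140 days.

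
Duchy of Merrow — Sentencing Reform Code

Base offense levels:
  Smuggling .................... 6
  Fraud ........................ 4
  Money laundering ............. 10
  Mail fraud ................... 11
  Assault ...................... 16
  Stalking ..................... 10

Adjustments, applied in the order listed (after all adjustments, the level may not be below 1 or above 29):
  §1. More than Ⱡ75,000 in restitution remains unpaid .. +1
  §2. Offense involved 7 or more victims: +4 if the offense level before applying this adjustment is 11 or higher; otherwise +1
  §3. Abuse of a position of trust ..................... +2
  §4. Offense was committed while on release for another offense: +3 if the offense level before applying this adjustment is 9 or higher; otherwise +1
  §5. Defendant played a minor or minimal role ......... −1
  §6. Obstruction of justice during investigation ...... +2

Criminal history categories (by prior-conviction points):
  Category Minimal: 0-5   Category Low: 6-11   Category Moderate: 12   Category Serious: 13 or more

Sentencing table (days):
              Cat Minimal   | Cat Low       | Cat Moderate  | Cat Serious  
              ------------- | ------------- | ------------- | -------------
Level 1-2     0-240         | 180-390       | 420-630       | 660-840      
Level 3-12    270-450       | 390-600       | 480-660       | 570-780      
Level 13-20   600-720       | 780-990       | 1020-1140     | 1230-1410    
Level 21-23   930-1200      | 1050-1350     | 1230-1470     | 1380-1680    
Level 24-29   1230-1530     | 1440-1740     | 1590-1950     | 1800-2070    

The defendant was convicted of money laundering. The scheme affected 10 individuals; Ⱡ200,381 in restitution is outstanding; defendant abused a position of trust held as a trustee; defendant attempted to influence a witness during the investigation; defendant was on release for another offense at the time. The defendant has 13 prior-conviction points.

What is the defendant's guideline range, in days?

1380-1680 days

Base offense level for money laundering: 10.
§1 applies: 10 + 1 = 11.
§2 applies (level before this adjustment is 11 ≥ 11, so +4): 11 + 4 = 15.
§3 applies: 15 + 2 = 17.
§4 applies (level before this adjustment is 17 ≥ 9, so +3): 17 + 3 = 20.
§6 applies: 20 + 2 = 22.
Final offense level: 22.
Criminal history: 13 prior points → Category Serious (13+).
Level 22 falls in the 21-23 band.
Grid: Level 21-23 × Category Serious = 1380-1680 days.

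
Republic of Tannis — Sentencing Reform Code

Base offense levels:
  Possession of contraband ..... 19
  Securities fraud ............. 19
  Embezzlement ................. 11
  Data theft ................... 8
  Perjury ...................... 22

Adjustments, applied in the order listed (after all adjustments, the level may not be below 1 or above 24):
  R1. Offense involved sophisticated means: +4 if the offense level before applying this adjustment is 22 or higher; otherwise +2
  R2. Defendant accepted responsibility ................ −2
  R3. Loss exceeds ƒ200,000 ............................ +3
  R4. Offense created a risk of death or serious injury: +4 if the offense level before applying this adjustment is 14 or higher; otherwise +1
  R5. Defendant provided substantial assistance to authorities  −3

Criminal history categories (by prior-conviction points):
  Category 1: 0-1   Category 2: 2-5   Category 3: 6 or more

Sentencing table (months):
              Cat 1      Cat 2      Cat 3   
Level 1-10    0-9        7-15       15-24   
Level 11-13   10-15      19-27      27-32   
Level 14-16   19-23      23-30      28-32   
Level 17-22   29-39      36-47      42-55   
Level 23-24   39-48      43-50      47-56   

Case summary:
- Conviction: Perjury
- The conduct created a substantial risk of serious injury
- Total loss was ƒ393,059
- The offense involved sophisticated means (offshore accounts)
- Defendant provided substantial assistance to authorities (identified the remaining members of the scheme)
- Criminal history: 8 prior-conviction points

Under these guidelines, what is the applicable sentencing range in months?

47-56 months

Base offense level for perjury: 22.
R1 applies (level before this adjustment is 22 ≥ 22, so +4): 22 + 4 = 26.
R2 does not apply.
R3 applies: 26 + 3 = 29.
R4 applies (level before this adjustment is 29 ≥ 14, so +4): 29 + 4 = 33.
R5 applies: 33 − 3 = 30.
Level 30 exceeds the maximum of 24; capped at 24.
Final offense level: 24.
Criminal history: 8 prior points → Category 3 (6+).
Level 24 falls in the 23-24 band.
Grid: Level 23-24 × Category 3 = 47-56 months.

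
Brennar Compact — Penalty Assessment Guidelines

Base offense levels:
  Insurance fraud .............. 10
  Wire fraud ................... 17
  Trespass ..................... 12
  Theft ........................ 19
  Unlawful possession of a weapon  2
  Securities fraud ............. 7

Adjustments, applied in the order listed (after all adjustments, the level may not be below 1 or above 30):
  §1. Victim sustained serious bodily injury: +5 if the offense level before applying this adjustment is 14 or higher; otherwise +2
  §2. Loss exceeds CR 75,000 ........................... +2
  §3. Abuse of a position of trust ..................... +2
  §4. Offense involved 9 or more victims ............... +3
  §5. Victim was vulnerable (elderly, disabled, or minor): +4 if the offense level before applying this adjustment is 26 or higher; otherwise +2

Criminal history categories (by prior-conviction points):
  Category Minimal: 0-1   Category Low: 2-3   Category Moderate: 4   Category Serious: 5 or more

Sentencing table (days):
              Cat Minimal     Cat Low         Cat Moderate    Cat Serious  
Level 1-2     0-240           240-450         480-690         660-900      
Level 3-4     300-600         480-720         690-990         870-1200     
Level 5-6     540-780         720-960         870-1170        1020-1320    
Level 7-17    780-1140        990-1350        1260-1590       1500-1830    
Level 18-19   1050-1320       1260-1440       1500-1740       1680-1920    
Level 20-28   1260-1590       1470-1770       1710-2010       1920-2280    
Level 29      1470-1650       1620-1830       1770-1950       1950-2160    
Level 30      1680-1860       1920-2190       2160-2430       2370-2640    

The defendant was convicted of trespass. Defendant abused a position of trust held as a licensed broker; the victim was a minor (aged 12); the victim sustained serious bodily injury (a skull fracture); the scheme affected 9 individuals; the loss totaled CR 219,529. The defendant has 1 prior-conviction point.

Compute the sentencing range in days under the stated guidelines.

Base offense level for trespass: 12.
§1 applies (level before this adjustment is 12 < 14, so +2): 12 + 2 = 14.
§2 applies: 14 + 2 = 16.
§3 applies: 16 + 2 = 18.
§4 applies: 18 + 3 = 21.
§5 applies (level before this adjustment is 21 < 26, so +2): 21 + 2 = 23.
Final offense level: 23.
Criminal history: 1 prior point → Category Minimal (0-1).
Level 23 falls in the 20-28 band.
Grid: Level 20-28 × Category Minimal = 1260-1590 days.

1260-1590 days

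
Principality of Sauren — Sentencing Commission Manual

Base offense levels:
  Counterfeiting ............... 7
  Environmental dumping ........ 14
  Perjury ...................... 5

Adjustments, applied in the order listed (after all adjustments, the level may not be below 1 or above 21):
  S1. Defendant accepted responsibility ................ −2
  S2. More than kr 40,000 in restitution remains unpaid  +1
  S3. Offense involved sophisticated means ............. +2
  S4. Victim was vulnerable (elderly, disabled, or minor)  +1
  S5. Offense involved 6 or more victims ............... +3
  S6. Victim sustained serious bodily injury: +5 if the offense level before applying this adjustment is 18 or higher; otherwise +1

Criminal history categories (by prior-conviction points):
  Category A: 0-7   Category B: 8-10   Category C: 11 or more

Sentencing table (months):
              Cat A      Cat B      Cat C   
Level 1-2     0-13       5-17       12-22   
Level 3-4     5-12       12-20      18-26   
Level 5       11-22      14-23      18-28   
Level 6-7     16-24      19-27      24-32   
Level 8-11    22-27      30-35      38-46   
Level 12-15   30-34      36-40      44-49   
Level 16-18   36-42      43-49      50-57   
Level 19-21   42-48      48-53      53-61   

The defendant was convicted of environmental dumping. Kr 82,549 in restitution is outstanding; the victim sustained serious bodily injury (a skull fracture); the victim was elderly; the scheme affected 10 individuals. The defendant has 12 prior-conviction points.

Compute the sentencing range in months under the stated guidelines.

53-61 months

Base offense level for environmental dumping: 14.
S1 does not apply.
S2 applies: 14 + 1 = 15.
S4 applies: 15 + 1 = 16.
S5 applies: 16 + 3 = 19.
S6 applies (level before this adjustment is 19 ≥ 18, so +5): 19 + 5 = 24.
Level 24 exceeds the maximum of 21; capped at 21.
Final offense level: 21.
Criminal history: 12 prior points → Category C (11+).
Level 21 falls in the 19-21 band.
Grid: Level 19-21 × Category C = 53-61 months.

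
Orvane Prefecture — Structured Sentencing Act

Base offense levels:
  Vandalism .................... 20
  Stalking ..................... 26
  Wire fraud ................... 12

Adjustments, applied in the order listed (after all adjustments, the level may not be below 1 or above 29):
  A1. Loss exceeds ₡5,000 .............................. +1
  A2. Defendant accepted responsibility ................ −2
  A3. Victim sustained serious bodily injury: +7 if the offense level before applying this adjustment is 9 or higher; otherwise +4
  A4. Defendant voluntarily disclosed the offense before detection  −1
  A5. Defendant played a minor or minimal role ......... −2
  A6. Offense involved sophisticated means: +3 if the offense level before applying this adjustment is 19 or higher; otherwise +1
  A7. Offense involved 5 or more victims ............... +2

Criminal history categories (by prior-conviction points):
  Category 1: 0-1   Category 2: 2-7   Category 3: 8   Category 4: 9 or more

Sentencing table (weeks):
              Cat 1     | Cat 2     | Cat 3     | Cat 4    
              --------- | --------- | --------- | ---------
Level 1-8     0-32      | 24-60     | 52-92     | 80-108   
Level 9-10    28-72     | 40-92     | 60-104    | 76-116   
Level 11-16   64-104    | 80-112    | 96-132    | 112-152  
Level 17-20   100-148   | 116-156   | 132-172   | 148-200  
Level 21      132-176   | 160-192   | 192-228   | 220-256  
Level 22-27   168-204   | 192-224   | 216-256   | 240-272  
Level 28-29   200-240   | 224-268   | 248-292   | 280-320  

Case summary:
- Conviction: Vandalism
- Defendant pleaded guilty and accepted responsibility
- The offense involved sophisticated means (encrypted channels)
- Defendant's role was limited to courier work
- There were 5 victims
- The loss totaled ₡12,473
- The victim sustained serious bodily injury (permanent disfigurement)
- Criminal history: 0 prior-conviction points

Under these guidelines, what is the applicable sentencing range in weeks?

Base offense level for vandalism: 20.
A1 applies: 20 + 1 = 21.
A2 applies: 21 − 2 = 19.
A3 applies (level before this adjustment is 19 ≥ 9, so +7): 19 + 7 = 26.
A4 does not apply.
A5 applies: 26 − 2 = 24.
A6 applies (level before this adjustment is 24 ≥ 19, so +3): 24 + 3 = 27.
A7 applies: 27 + 2 = 29.
Final offense level: 29.
Criminal history: 0 prior points → Category 1 (0-1).
Level 29 falls in the 28-29 band.
Grid: Level 28-29 × Category 1 = 200-240 weeks.

200-240 weeks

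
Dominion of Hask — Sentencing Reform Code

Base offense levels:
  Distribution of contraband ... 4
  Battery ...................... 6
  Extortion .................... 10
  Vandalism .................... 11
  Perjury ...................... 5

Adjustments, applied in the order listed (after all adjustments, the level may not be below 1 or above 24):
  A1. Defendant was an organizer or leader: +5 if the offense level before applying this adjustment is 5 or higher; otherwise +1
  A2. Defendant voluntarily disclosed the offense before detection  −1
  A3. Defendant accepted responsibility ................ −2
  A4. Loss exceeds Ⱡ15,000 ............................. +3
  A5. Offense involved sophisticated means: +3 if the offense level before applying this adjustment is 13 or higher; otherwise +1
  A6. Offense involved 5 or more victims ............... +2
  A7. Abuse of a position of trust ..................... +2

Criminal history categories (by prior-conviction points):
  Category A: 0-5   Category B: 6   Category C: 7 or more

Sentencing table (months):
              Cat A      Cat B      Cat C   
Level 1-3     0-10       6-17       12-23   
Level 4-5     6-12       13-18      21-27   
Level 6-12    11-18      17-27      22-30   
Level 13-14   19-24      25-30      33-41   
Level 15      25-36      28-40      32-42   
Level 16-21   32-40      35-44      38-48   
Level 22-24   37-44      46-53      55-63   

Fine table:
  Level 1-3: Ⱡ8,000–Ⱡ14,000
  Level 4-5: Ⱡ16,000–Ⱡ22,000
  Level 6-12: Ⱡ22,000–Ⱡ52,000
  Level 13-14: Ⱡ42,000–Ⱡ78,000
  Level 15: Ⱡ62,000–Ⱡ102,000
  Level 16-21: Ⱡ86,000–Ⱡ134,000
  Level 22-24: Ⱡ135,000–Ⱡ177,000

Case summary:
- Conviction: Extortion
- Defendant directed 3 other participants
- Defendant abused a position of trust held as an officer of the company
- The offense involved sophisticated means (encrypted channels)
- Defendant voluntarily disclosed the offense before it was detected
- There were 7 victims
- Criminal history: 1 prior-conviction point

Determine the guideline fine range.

Base offense level for extortion: 10.
A1 applies (level before this adjustment is 10 ≥ 5, so +5): 10 + 5 = 15.
A2 applies: 15 − 1 = 14.
A3 does not apply.
A5 applies (level before this adjustment is 14 ≥ 13, so +3): 14 + 3 = 17.
A6 applies: 17 + 2 = 19.
A7 applies: 19 + 2 = 21.
Final offense level: 21.
Level 21 falls in the 16-21 band.
Fine table: Level 16-21 → Ⱡ86,000–Ⱡ134,000.

Ⱡ86,000–Ⱡ134,000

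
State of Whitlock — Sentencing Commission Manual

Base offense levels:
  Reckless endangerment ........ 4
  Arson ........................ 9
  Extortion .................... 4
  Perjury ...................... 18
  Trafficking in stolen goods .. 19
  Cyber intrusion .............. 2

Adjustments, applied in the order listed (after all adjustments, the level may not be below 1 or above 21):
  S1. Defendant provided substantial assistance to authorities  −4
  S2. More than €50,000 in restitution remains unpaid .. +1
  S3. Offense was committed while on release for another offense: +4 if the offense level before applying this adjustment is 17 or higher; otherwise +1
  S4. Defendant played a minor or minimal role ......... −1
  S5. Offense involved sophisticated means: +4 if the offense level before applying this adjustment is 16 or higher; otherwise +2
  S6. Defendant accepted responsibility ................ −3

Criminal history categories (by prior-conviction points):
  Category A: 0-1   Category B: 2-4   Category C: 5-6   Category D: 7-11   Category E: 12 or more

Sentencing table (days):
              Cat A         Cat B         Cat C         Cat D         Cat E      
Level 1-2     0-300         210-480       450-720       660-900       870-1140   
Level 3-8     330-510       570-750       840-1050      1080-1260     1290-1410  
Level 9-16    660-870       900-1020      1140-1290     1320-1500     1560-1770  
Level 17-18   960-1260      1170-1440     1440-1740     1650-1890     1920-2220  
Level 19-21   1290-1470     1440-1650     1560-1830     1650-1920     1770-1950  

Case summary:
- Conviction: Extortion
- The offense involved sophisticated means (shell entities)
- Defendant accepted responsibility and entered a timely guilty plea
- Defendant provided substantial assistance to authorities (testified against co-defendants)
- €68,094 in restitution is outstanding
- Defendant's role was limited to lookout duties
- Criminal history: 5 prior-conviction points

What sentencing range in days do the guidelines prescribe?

Base offense level for extortion: 4.
S1 applies: 4 − 4 = 0.
S2 applies: 0 + 1 = 1.
S3 does not apply.
S4 applies: 1 − 1 = 0.
S5 applies (level before this adjustment is 0 < 16, so +2): 0 + 2 = 2.
S6 applies: 2 − 3 = -1.
Level -1 is below the minimum of 1; floored at 1.
Final offense level: 1.
Criminal history: 5 prior points → Category C (5-6).
Level 1 falls in the 1-2 band.
Grid: Level 1-2 × Category C = 450-720 days.

450-720 days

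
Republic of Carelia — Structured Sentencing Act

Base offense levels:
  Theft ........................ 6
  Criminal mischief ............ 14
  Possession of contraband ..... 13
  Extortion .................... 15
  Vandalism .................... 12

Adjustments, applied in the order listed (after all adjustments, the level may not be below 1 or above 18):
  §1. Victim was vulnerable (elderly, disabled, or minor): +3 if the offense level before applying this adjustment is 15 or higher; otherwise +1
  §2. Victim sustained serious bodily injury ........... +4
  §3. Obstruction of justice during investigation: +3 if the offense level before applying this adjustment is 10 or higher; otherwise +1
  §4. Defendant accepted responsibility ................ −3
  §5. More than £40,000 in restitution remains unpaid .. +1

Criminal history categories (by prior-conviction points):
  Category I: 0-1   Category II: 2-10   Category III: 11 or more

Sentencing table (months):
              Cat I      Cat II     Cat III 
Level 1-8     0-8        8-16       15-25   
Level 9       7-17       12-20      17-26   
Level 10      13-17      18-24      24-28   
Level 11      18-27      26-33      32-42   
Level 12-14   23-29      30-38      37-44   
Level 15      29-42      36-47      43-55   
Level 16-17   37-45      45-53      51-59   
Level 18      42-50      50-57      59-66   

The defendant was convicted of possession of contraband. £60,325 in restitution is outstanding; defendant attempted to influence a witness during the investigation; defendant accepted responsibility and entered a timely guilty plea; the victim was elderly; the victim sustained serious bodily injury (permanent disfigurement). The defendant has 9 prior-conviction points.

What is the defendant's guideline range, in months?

50-57 months

Base offense level for possession of contraband: 13.
§1 applies (level before this adjustment is 13 < 15, so +1): 13 + 1 = 14.
§2 applies: 14 + 4 = 18.
§3 applies (level before this adjustment is 18 ≥ 10, so +3): 18 + 3 = 21.
§4 applies: 21 − 3 = 18.
§5 applies: 18 + 1 = 19.
Level 19 exceeds the maximum of 18; capped at 18.
Final offense level: 18.
Criminal history: 9 prior points → Category II (2-10).
Level 18 falls in the 18 band.
Grid: Level 18 × Category II = 50-57 months.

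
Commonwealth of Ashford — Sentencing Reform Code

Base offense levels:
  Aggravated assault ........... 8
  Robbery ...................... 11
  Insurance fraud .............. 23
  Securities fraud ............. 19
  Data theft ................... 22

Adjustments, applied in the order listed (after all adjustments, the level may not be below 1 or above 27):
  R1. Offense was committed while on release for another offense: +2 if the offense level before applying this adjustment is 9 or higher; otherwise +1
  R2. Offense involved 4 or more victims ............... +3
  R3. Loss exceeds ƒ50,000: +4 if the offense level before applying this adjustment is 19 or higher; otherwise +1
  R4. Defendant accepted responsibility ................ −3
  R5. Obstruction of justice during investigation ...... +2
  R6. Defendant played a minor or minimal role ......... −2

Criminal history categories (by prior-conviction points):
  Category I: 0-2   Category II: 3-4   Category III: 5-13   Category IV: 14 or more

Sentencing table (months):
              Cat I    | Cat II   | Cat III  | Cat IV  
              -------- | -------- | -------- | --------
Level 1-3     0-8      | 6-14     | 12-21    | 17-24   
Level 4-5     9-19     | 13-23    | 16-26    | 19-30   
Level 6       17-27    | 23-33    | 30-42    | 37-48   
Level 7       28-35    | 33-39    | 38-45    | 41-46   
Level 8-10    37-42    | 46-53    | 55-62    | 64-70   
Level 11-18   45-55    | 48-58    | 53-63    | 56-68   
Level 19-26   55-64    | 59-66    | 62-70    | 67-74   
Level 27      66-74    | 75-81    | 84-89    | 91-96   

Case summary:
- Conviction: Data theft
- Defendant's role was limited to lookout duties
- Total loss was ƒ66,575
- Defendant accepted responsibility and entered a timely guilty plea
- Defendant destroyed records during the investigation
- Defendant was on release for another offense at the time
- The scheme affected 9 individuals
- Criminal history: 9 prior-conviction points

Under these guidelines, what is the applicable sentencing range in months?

Base offense level for data theft: 22.
R1 applies (level before this adjustment is 22 ≥ 9, so +2): 22 + 2 = 24.
R2 applies: 24 + 3 = 27.
R3 applies (level before this adjustment is 27 ≥ 19, so +4): 27 + 4 = 31.
R4 applies: 31 − 3 = 28.
R5 applies: 28 + 2 = 30.
R6 applies: 30 − 2 = 28.
Level 28 exceeds the maximum of 27; capped at 27.
Final offense level: 27.
Criminal history: 9 prior points → Category III (5-13).
Level 27 falls in the 27 band.
Grid: Level 27 × Category III = 84-89 months.

84-89 months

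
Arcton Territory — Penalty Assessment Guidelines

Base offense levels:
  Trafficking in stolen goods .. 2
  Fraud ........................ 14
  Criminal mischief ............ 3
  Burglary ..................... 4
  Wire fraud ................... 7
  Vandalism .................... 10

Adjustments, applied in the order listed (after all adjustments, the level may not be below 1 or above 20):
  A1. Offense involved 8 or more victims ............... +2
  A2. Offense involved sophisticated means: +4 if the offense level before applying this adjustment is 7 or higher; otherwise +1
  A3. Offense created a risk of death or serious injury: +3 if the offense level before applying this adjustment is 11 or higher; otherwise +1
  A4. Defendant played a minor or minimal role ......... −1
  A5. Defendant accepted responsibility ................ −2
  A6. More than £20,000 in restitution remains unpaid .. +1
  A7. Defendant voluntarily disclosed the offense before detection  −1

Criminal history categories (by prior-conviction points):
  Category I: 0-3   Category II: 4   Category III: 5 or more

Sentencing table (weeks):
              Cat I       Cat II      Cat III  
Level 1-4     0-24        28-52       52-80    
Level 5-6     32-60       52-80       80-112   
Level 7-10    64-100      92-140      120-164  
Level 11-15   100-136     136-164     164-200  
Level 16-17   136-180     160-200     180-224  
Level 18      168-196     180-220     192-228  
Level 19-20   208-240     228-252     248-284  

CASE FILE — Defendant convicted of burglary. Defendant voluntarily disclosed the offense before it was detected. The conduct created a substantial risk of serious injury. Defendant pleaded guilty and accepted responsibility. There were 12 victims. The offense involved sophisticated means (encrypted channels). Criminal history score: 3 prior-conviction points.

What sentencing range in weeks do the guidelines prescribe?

Base offense level for burglary: 4.
A1 applies: 4 + 2 = 6.
A2 applies (level before this adjustment is 6 < 7, so +1): 6 + 1 = 7.
A3 applies (level before this adjustment is 7 < 11, so +1): 7 + 1 = 8.
A5 applies: 8 − 2 = 6.
A7 applies: 6 − 1 = 5.
Final offense level: 5.
Criminal history: 3 prior points → Category I (0-3).
Level 5 falls in the 5-6 band.
Grid: Level 5-6 × Category I = 32-60 weeks.

32-60 weeks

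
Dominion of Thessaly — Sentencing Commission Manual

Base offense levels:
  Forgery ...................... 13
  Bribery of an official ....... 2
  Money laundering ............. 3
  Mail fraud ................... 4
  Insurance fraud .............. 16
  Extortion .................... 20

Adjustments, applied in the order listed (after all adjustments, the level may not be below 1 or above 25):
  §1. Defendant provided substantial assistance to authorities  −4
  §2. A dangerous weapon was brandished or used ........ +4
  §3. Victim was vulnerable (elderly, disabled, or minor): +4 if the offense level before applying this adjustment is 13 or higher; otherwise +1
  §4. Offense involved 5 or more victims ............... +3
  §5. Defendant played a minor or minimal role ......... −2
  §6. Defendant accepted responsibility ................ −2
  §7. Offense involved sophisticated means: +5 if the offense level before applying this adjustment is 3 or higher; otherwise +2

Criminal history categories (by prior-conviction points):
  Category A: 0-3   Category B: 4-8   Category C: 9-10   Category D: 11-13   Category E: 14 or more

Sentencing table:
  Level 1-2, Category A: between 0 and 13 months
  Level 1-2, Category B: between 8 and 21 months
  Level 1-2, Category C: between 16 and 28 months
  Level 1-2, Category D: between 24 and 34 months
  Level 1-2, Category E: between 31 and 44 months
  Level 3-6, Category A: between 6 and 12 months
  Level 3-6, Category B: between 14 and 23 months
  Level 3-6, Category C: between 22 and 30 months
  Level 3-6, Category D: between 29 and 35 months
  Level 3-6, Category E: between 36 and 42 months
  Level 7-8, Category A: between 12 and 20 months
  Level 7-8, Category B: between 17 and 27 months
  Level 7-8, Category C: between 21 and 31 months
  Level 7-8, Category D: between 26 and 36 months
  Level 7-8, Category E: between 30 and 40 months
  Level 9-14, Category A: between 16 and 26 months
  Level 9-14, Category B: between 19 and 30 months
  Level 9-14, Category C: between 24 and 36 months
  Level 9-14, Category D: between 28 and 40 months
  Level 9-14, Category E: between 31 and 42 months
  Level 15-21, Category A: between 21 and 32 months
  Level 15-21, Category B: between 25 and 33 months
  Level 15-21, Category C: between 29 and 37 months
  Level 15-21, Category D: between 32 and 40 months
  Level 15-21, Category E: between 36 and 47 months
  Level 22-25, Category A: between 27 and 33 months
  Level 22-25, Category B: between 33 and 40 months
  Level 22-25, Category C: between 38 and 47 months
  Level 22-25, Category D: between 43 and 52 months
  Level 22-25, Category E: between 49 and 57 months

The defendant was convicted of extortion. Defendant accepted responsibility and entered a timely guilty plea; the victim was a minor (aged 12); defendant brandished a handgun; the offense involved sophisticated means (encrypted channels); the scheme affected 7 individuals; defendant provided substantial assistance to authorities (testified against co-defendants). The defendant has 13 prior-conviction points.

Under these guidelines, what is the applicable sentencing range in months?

Base offense level for extortion: 20.
§1 applies: 20 − 4 = 16.
§2 applies: 16 + 4 = 20.
§3 applies (level before this adjustment is 20 ≥ 13, so +4): 20 + 4 = 24.
§4 applies: 24 + 3 = 27.
§6 applies: 27 − 2 = 25.
§7 applies (level before this adjustment is 25 ≥ 3, so +5): 25 + 5 = 30.
Level 30 exceeds the maximum of 25; capped at 25.
Final offense level: 25.
Criminal history: 13 prior points → Category D (11-13).
Level 25 falls in the 22-25 band.
Grid: Level 22-25 × Category D = 43-52 months.

43-52 months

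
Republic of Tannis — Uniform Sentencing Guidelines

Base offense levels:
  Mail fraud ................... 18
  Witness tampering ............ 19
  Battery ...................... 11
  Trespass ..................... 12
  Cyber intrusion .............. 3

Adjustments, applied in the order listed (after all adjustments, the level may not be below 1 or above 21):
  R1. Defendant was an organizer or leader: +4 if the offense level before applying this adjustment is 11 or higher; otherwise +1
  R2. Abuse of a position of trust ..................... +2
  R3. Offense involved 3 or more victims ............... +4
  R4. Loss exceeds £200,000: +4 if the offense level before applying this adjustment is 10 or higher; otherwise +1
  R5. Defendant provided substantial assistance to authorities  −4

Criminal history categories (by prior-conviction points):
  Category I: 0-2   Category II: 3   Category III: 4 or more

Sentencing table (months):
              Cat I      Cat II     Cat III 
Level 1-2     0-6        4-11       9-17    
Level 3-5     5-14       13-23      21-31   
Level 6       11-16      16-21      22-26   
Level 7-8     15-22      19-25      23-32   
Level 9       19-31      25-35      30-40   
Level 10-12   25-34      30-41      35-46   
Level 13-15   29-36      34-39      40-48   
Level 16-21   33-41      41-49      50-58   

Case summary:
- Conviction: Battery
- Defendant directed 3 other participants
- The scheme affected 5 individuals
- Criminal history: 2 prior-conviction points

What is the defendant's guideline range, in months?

Base offense level for battery: 11.
R1 applies (level before this adjustment is 11 ≥ 11, so +4): 11 + 4 = 15.
R3 applies: 15 + 4 = 19.
R5 does not apply.
Final offense level: 19.
Criminal history: 2 prior points → Category I (0-2).
Level 19 falls in the 16-21 band.
Grid: Level 16-21 × Category I = 33-41 months.

33-41 months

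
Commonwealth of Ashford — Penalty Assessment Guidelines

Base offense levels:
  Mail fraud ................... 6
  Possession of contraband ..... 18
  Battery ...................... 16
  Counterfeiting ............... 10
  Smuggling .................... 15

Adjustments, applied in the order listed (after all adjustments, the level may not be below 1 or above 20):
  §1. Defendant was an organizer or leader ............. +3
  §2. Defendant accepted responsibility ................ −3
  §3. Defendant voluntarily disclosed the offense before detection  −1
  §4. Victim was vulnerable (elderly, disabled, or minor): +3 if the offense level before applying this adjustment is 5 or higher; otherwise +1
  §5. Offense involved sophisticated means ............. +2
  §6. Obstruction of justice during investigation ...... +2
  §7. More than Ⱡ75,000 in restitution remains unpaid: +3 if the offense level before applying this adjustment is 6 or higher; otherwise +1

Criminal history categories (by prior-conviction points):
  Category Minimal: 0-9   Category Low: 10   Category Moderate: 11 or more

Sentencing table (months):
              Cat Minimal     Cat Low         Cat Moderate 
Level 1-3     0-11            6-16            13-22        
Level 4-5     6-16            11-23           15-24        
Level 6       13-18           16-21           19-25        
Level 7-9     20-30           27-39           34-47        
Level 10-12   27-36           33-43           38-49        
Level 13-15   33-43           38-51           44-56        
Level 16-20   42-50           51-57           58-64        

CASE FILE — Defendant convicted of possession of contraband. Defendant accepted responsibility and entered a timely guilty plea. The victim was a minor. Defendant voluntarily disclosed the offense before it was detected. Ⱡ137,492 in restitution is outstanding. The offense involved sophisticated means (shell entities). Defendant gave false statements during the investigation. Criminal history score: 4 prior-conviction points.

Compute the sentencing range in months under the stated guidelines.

42-50 months

Base offense level for possession of contraband: 18.
§1 does not apply.
§2 applies: 18 − 3 = 15.
§3 applies: 15 − 1 = 14.
§4 applies (level before this adjustment is 14 ≥ 5, so +3): 14 + 3 = 17.
§5 applies: 17 + 2 = 19.
§6 applies: 19 + 2 = 21.
§7 applies (level before this adjustment is 21 ≥ 6, so +3): 21 + 3 = 24.
Level 24 exceeds the maximum of 20; capped at 20.
Final offense level: 20.
Criminal history: 4 prior points → Category Minimal (0-9).
Level 20 falls in the 16-20 band.
Grid: Level 16-20 × Category Minimal = 42-50 months.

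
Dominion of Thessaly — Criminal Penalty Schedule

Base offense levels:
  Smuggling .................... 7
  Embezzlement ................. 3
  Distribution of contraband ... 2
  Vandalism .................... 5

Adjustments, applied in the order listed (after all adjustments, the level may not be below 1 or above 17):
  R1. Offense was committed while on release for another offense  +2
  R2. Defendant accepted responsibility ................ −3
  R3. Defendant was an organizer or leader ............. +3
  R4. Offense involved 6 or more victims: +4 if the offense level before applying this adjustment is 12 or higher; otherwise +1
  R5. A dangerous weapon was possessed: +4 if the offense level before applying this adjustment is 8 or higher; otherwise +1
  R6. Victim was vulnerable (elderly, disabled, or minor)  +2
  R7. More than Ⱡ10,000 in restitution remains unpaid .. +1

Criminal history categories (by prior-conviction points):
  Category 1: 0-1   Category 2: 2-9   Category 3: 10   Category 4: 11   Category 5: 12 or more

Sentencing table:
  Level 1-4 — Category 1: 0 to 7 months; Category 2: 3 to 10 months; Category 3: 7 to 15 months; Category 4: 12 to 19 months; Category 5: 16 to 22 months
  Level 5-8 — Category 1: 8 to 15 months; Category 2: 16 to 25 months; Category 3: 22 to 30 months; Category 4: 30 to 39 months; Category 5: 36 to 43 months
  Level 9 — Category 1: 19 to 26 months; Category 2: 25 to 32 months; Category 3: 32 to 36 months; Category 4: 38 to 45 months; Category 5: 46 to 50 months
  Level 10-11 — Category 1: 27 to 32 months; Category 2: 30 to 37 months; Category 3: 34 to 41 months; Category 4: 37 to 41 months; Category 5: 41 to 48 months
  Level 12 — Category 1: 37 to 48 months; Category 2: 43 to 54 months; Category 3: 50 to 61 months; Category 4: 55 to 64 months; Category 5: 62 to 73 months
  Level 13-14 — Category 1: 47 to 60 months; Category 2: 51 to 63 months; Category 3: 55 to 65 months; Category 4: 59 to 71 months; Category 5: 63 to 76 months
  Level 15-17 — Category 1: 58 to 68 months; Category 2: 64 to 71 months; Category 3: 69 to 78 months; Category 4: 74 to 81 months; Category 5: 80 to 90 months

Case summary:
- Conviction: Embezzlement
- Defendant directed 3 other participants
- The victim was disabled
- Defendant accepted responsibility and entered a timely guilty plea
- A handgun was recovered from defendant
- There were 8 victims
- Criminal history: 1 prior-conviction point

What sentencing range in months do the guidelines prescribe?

8-15 months

Base offense level for embezzlement: 3.
R1 does not apply.
R2 applies: 3 − 3 = 0.
R3 applies: 0 + 3 = 3.
R4 applies (level before this adjustment is 3 < 12, so +1): 3 + 1 = 4.
R5 applies (level before this adjustment is 4 < 8, so +1): 4 + 1 = 5.
R6 applies: 5 + 2 = 7.
R7 does not apply.
Final offense level: 7.
Criminal history: 1 prior point → Category 1 (0-1).
Level 7 falls in the 5-8 band.
Grid: Level 5-8 × Category 1 = 8-15 months.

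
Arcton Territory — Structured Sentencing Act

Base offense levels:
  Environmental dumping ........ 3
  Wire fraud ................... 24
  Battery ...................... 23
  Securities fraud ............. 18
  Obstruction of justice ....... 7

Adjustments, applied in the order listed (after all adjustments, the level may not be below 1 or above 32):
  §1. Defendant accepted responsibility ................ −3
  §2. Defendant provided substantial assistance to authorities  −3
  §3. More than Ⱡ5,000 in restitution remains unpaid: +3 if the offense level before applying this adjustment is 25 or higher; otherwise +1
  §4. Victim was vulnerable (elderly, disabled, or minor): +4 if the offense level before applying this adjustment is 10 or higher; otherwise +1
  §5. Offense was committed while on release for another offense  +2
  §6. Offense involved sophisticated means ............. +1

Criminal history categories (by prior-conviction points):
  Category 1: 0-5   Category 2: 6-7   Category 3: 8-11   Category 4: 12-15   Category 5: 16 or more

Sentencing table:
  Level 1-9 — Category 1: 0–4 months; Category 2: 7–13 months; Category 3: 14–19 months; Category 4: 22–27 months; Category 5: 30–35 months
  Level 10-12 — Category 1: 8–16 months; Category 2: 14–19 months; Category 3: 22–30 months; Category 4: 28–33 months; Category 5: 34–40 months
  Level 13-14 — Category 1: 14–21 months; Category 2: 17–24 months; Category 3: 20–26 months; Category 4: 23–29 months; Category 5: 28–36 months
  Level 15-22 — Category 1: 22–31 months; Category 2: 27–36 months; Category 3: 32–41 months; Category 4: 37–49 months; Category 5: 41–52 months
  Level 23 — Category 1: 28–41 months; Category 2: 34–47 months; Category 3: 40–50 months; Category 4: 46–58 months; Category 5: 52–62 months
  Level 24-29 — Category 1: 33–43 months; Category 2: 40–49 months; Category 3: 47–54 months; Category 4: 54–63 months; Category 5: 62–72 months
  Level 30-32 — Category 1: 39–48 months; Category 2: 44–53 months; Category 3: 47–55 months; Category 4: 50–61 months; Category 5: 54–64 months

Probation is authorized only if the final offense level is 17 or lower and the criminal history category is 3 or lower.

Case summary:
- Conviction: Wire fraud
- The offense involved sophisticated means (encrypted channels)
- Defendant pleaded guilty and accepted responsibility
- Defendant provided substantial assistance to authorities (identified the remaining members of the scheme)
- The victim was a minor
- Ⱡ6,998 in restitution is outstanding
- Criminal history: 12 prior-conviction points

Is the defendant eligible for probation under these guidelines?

No

Base offense level for wire fraud: 24.
§1 applies: 24 − 3 = 21.
§2 applies: 21 − 3 = 18.
§3 applies (level before this adjustment is 18 < 25, so +1): 18 + 1 = 19.
§4 applies (level before this adjustment is 19 ≥ 10, so +4): 19 + 4 = 23.
§6 applies: 23 + 1 = 24.
Final offense level: 24.
Criminal history: 12 prior points → Category 4 (12-15).
Level 24 falls in the 24-29 band.
Grid: Level 24-29 × Category 4 = 54-63 months.
Probation check: level 24 > 17 and category 4 > 3 → not eligible.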